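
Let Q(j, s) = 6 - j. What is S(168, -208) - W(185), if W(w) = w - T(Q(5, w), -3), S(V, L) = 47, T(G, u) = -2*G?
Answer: -140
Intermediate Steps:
W(w) = 2 + w (W(w) = w - (-2)*(6 - 1*5) = w - (-2)*(6 - 5) = w - (-2) = w - 1*(-2) = w + 2 = 2 + w)
S(168, -208) - W(185) = 47 - (2 + 185) = 47 - 1*187 = 47 - 187 = -140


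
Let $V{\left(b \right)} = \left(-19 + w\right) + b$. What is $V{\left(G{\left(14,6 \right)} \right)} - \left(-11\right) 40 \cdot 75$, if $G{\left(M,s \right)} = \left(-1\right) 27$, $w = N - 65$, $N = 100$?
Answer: $32989$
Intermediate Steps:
$w = 35$ ($w = 100 - 65 = 35$)
$G{\left(M,s \right)} = -27$
$V{\left(b \right)} = 16 + b$ ($V{\left(b \right)} = \left(-19 + 35\right) + b = 16 + b$)
$V{\left(G{\left(14,6 \right)} \right)} - \left(-11\right) 40 \cdot 75 = \left(16 - 27\right) - \left(-11\right) 40 \cdot 75 = -11 - \left(-440\right) 75 = -11 - -33000 = -11 + 33000 = 32989$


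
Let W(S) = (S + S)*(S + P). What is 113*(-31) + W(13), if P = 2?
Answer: -3113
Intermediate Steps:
W(S) = 2*S*(2 + S) (W(S) = (S + S)*(S + 2) = (2*S)*(2 + S) = 2*S*(2 + S))
113*(-31) + W(13) = 113*(-31) + 2*13*(2 + 13) = -3503 + 2*13*15 = -3503 + 390 = -3113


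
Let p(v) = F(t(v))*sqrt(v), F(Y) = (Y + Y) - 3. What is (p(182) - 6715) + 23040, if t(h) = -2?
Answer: 16325 - 7*sqrt(182) ≈ 16231.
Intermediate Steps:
F(Y) = -3 + 2*Y (F(Y) = 2*Y - 3 = -3 + 2*Y)
p(v) = -7*sqrt(v) (p(v) = (-3 + 2*(-2))*sqrt(v) = (-3 - 4)*sqrt(v) = -7*sqrt(v))
(p(182) - 6715) + 23040 = (-7*sqrt(182) - 6715) + 23040 = (-6715 - 7*sqrt(182)) + 23040 = 16325 - 7*sqrt(182)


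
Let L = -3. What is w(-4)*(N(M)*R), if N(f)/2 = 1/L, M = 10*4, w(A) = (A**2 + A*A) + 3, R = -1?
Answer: 70/3 ≈ 23.333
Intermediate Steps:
w(A) = 3 + 2*A**2 (w(A) = (A**2 + A**2) + 3 = 2*A**2 + 3 = 3 + 2*A**2)
M = 40
N(f) = -2/3 (N(f) = 2/(-3) = 2*(-1/3) = -2/3)
w(-4)*(N(M)*R) = (3 + 2*(-4)**2)*(-2/3*(-1)) = (3 + 2*16)*(2/3) = (3 + 32)*(2/3) = 35*(2/3) = 70/3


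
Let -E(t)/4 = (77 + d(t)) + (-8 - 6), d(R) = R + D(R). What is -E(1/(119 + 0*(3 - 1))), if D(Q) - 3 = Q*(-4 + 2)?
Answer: 31412/119 ≈ 263.97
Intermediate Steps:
D(Q) = 3 - 2*Q (D(Q) = 3 + Q*(-4 + 2) = 3 + Q*(-2) = 3 - 2*Q)
d(R) = 3 - R (d(R) = R + (3 - 2*R) = 3 - R)
E(t) = -264 + 4*t (E(t) = -4*((77 + (3 - t)) + (-8 - 6)) = -4*((80 - t) - 14) = -4*(66 - t) = -264 + 4*t)
-E(1/(119 + 0*(3 - 1))) = -(-264 + 4/(119 + 0*(3 - 1))) = -(-264 + 4/(119 + 0*2)) = -(-264 + 4/(119 + 0)) = -(-264 + 4/119) = -1*(-31412/119) = 31412/119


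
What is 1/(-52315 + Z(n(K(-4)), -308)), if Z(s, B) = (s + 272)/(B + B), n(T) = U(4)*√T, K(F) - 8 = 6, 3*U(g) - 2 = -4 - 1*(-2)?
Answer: -77/4028289 ≈ -1.9115e-5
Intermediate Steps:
U(g) = 0 (U(g) = ⅔ + (-4 - 1*(-2))/3 = ⅔ + (-4 + 2)/3 = ⅔ + (⅓)*(-2) = ⅔ - ⅔ = 0)
K(F) = 14 (K(F) = 8 + 6 = 14)
n(T) = 0 (n(T) = 0*√T = 0)
Z(s, B) = (272 + s)/(2*B) (Z(s, B) = (272 + s)/((2*B)) = (272 + s)*(1/(2*B)) = (272 + s)/(2*B))
1/(-52315 + Z(n(K(-4)), -308)) = 1/(-52315 + (½)*(272 + 0)/(-308)) = 1/(-52315 + (½)*(-1/308)*272) = 1/(-52315 - 34/77) = 1/(-4028289/77) = -77/4028289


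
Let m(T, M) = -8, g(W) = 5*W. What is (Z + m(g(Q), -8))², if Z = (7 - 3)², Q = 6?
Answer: 64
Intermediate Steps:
Z = 16 (Z = 4² = 16)
(Z + m(g(Q), -8))² = (16 - 8)² = 8² = 64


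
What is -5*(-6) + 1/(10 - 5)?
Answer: 151/5 ≈ 30.200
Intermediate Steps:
-5*(-6) + 1/(10 - 5) = 30 + 1/5 = 30 + ⅕ = 151/5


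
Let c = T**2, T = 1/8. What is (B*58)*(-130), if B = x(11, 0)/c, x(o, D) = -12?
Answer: 5790720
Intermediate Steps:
T = 1/8 ≈ 0.12500
c = 1/64 (c = (1/8)**2 = 1/64 ≈ 0.015625)
B = -768 (B = -12/1/64 = -12*64 = -768)
(B*58)*(-130) = -768*58*(-130) = -44544*(-130) = 5790720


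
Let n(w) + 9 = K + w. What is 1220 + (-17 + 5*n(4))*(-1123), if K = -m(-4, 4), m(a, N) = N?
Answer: 70846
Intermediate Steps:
K = -4 (K = -1*4 = -4)
n(w) = -13 + w (n(w) = -9 + (-4 + w) = -13 + w)
1220 + (-17 + 5*n(4))*(-1123) = 1220 + (-17 + 5*(-13 + 4))*(-1123) = 1220 + (-17 + 5*(-9))*(-1123) = 1220 + (-17 - 45)*(-1123) = 1220 - 62*(-1123) = 1220 + 69626 = 70846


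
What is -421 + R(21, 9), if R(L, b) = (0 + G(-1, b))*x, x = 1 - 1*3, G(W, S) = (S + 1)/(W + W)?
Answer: -411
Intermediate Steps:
G(W, S) = (1 + S)/(2*W) (G(W, S) = (1 + S)/((2*W)) = (1 + S)*(1/(2*W)) = (1 + S)/(2*W))
x = -2 (x = 1 - 3 = -2)
R(L, b) = 1 + b (R(L, b) = (0 + (1/2)*(1 + b)/(-1))*(-2) = (0 + (1/2)*(-1)*(1 + b))*(-2) = (0 + (-1/2 - b/2))*(-2) = (-1/2 - b/2)*(-2) = 1 + b)
-421 + R(21, 9) = -421 + (1 + 9) = -421 + 10 = -411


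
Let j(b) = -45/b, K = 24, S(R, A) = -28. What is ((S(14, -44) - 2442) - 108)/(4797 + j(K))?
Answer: -20624/38361 ≈ -0.53763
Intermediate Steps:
((S(14, -44) - 2442) - 108)/(4797 + j(K)) = ((-28 - 2442) - 108)/(4797 - 45/24) = (-2470 - 108)/(4797 - 45*1/24) = -2578/(4797 - 15/8) = -2578/38361/8 = -2578*8/38361 = -20624/38361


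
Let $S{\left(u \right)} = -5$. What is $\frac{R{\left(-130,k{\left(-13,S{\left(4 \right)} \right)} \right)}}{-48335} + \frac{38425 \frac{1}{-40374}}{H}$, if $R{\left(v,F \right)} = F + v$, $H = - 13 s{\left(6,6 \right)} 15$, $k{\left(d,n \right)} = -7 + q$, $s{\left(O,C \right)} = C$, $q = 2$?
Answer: $\frac{329373827}{91329137172} \approx 0.0036064$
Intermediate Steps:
$k{\left(d,n \right)} = -5$ ($k{\left(d,n \right)} = -7 + 2 = -5$)
$H = -1170$ ($H = \left(-13\right) 6 \cdot 15 = \left(-78\right) 15 = -1170$)
$\frac{R{\left(-130,k{\left(-13,S{\left(4 \right)} \right)} \right)}}{-48335} + \frac{38425 \frac{1}{-40374}}{H} = \frac{-5 - 130}{-48335} + \frac{38425 \frac{1}{-40374}}{-1170} = \left(-135\right) \left(- \frac{1}{48335}\right) + 38425 \left(- \frac{1}{40374}\right) \left(- \frac{1}{1170}\right) = \frac{27}{9667} - - \frac{7685}{9447516} = \frac{27}{9667} + \frac{7685}{9447516} = \frac{329373827}{91329137172}$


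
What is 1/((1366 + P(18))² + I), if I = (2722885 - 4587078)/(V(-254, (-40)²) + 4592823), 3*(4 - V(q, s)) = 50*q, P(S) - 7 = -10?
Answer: 13791181/25620822942610 ≈ 5.3828e-7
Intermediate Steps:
P(S) = -3 (P(S) = 7 - 10 = -3)
V(q, s) = 4 - 50*q/3
I = -5592579/13791181 (I = (2722885 - 4587078)/((4 - 50/3*(-254)) + 4592823) = -1864193/((4 + 12700/3) + 4592823) = -1864193/(12712/3 + 4592823) = -1864193/13791181/3 = -1864193*3/13791181 = -5592579/13791181 ≈ -0.40552)
1/((1366 + P(18))² + I) = 1/((1366 - 3)² - 5592579/13791181) = 1/(1363² - 5592579/13791181) = 1/(1857769 - 5592579/13791181) = 1/(25620822942610/13791181) = 13791181/25620822942610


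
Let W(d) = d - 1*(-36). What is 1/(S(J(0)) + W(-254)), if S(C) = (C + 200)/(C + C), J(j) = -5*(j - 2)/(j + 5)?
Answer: -2/335 ≈ -0.0059702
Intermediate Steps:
J(j) = -5*(-2 + j)/(5 + j)
W(d) = 36 + d (W(d) = d + 36 = 36 + d)
S(C) = (200 + C)/(2*C) (S(C) = (200 + C)/((2*C)) = (200 + C)*(1/(2*C)) = (200 + C)/(2*C))
1/(S(J(0)) + W(-254)) = 1/((200 + 5*(2 - 1*0)/(5 + 0))/(2*((5*(2 - 1*0)/(5 + 0)))) + (36 - 254)) = 1/((200 + 5*(2 + 0)/5)/(2*((5*(2 + 0)/5))) - 218) = 1/((200 + 5*(1/5)*2)/(2*((5*(1/5)*2))) - 218) = 1/((1/2)*(200 + 2)/2 - 218) = 1/((1/2)*(1/2)*202 - 218) = 1/(101/2 - 218) = 1/(-335/2) = -2/335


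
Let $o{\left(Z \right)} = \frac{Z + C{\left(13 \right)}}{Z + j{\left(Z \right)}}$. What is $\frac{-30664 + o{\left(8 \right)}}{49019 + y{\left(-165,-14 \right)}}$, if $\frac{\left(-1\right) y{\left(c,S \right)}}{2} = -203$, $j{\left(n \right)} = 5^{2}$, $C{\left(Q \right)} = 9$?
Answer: $- \frac{202379}{326205} \approx -0.6204$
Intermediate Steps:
$j{\left(n \right)} = 25$
$y{\left(c,S \right)} = 406$ ($y{\left(c,S \right)} = \left(-2\right) \left(-203\right) = 406$)
$o{\left(Z \right)} = \frac{9 + Z}{25 + Z}$ ($o{\left(Z \right)} = \frac{Z + 9}{Z + 25} = \frac{9 + Z}{25 + Z}$)
$\frac{-30664 + o{\left(8 \right)}}{49019 + y{\left(-165,-14 \right)}} = \frac{-30664 + \frac{9 + 8}{25 + 8}}{49019 + 406} = \frac{-30664 + \frac{1}{33} \cdot 17}{49425} = \left(-30664 + \frac{1}{33} \cdot 17\right) \frac{1}{49425} = \left(-30664 + \frac{17}{33}\right) \frac{1}{49425} = \left(- \frac{1011895}{33}\right) \frac{1}{49425} = - \frac{202379}{326205}$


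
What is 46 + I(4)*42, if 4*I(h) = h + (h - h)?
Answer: 88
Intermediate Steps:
I(h) = h/4 (I(h) = (h + (h - h))/4 = (h + 0)/4 = h/4)
46 + I(4)*42 = 46 + ((1/4)*4)*42 = 46 + 1*42 = 46 + 42 = 88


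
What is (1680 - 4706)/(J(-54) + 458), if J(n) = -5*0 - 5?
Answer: -3026/453 ≈ -6.6799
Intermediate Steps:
J(n) = -5 (J(n) = 0 - 5 = -5)
(1680 - 4706)/(J(-54) + 458) = (1680 - 4706)/(-5 + 458) = -3026/453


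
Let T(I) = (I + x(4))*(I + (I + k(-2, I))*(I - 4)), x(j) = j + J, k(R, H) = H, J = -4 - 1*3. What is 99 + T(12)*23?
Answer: 42327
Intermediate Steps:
J = -7 (J = -4 - 3 = -7)
x(j) = -7 + j (x(j) = j - 7 = -7 + j)
T(I) = (-3 + I)*(I + 2*I*(-4 + I)) (T(I) = (I + (-7 + 4))*(I + (I + I)*(I - 4)) = (I - 3)*(I + (2*I)*(-4 + I)) = (-3 + I)*(I + 2*I*(-4 + I)))
99 + T(12)*23 = 99 + (12*(21 - 13*12 + 2*12**2))*23 = 99 + (12*(21 - 156 + 2*144))*23 = 99 + (12*(21 - 156 + 288))*23 = 99 + (12*153)*23 = 99 + 1836*23 = 99 + 42228 = 42327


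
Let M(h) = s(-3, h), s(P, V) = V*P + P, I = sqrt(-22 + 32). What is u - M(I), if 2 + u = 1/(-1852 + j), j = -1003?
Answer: 2854/2855 + 3*sqrt(10) ≈ 10.486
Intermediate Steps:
I = sqrt(10) ≈ 3.1623
s(P, V) = P + P*V (s(P, V) = P*V + P = P + P*V)
M(h) = -3 - 3*h (M(h) = -3*(1 + h) = -3 - 3*h)
u = -5711/2855 (u = -2 + 1/(-1852 - 1003) = -2 + 1/(-2855) = -2 - 1/2855 = -5711/2855 ≈ -2.0004)
u - M(I) = -5711/2855 - (-3 - 3*sqrt(10)) = -5711/2855 + (3 + 3*sqrt(10)) = 2854/2855 + 3*sqrt(10)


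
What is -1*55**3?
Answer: -166375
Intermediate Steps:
-1*55**3 = -1*166375 = -166375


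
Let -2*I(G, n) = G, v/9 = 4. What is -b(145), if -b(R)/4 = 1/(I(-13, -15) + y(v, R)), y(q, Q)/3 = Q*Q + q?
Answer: 8/126379 ≈ 6.3302e-5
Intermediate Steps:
v = 36 (v = 9*4 = 36)
y(q, Q) = 3*q + 3*Q² (y(q, Q) = 3*(Q*Q + q) = 3*(Q² + q) = 3*(q + Q²) = 3*q + 3*Q²)
I(G, n) = -G/2
b(R) = -4/(229/2 + 3*R²) (b(R) = -4/(-½*(-13) + (3*36 + 3*R²)) = -4/(13/2 + (108 + 3*R²)) = -4/(229/2 + 3*R²))
-b(145) = -(-8)/(229 + 6*145²) = -(-8)/(229 + 6*21025) = -(-8)/(229 + 126150) = -(-8)/126379 = -1*(-8/126379) = 8/126379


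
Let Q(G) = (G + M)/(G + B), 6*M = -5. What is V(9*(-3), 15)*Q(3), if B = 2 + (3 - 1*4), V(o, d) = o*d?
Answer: -1755/8 ≈ -219.38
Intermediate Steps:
M = -⅚ (M = (⅙)*(-5) = -⅚ ≈ -0.83333)
V(o, d) = d*o
B = 1 (B = 2 + (3 - 4) = 2 - 1 = 1)
Q(G) = (-⅚ + G)/(1 + G) (Q(G) = (G - ⅚)/(G + 1) = (-⅚ + G)/(1 + G))
V(9*(-3), 15)*Q(3) = (15*(9*(-3)))*((-⅚ + 3)/(1 + 3)) = (15*(-27))*((13/6)/4) = -405*13/(4*6) = -405*13/24 = -1755/8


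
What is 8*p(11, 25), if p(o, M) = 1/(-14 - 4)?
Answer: -4/9 ≈ -0.44444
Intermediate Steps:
p(o, M) = -1/18 (p(o, M) = 1/(-18) = -1/18)
8*p(11, 25) = 8*(-1/18) = -4/9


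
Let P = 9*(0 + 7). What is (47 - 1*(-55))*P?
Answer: 6426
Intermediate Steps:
P = 63 (P = 9*7 = 63)
(47 - 1*(-55))*P = (47 - 1*(-55))*63 = (47 + 55)*63 = 102*63 = 6426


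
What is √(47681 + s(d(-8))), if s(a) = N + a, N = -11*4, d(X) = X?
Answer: √47629 ≈ 218.24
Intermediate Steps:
N = -44
s(a) = -44 + a
√(47681 + s(d(-8))) = √(47681 + (-44 - 8)) = √(47681 - 52) = √47629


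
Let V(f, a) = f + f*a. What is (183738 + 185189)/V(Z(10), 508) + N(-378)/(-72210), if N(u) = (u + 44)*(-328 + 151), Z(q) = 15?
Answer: 872961758/18377445 ≈ 47.502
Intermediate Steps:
V(f, a) = f + a*f
N(u) = -7788 - 177*u (N(u) = (44 + u)*(-177) = -7788 - 177*u)
(183738 + 185189)/V(Z(10), 508) + N(-378)/(-72210) = (183738 + 185189)/((15*(1 + 508))) + (-7788 - 177*(-378))/(-72210) = 368927/((15*509)) + (-7788 + 66906)*(-1/72210) = 368927/7635 + 59118*(-1/72210) = 368927*(1/7635) - 9853/12035 = 368927/7635 - 9853/12035 = 872961758/18377445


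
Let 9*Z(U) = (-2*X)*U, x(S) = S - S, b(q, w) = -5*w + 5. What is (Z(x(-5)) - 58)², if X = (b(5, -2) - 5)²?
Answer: 3364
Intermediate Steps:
b(q, w) = 5 - 5*w
X = 100 (X = ((5 - 5*(-2)) - 5)² = ((5 + 10) - 5)² = (15 - 5)² = 10² = 100)
x(S) = 0
Z(U) = -200*U/9 (Z(U) = ((-2*100)*U)/9 = (-200*U)/9 = -200*U/9)
(Z(x(-5)) - 58)² = (-200/9*0 - 58)² = (0 - 58)² = (-58)² = 3364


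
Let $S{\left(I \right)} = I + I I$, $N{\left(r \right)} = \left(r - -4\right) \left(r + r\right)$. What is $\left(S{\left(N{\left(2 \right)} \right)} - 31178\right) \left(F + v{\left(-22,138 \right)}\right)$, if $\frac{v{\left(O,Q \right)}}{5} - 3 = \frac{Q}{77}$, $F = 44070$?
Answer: $- \frac{103819495830}{77} \approx -1.3483 \cdot 10^{9}$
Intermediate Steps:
$v{\left(O,Q \right)} = 15 + \frac{5 Q}{77}$ ($v{\left(O,Q \right)} = 15 + 5 \frac{Q}{77} = 15 + \frac{5 Q}{77}$)
$N{\left(r \right)} = 2 r \left(4 + r\right)$ ($N{\left(r \right)} = \left(r + 4\right) 2 r = \left(4 + r\right) 2 r = 2 r \left(4 + r\right)$)
$S{\left(I \right)} = I + I^{2}$
$\left(S{\left(N{\left(2 \right)} \right)} - 31178\right) \left(F + v{\left(-22,138 \right)}\right) = \left(2 \cdot 2 \left(4 + 2\right) \left(1 + 2 \cdot 2 \left(4 + 2\right)\right) - 31178\right) \left(44070 + \left(15 + \frac{5}{77} \cdot 138\right)\right) = \left(2 \cdot 2 \cdot 6 \left(1 + 2 \cdot 2 \cdot 6\right) - 31178\right) \left(44070 + \left(15 + \frac{690}{77}\right)\right) = \left(24 \left(1 + 24\right) - 31178\right) \left(44070 + \frac{1845}{77}\right) = \left(24 \cdot 25 - 31178\right) \frac{3395235}{77} = \left(600 - 31178\right) \frac{3395235}{77} = \left(-30578\right) \frac{3395235}{77} = - \frac{103819495830}{77}$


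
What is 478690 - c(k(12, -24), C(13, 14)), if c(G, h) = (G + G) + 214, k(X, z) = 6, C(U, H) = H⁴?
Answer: 478464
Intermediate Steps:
c(G, h) = 214 + 2*G (c(G, h) = 2*G + 214 = 214 + 2*G)
478690 - c(k(12, -24), C(13, 14)) = 478690 - (214 + 2*6) = 478690 - (214 + 12) = 478690 - 1*226 = 478690 - 226 = 478464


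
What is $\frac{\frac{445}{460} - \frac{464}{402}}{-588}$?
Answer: $\frac{3455}{10873296} \approx 0.00031775$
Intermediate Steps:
$\frac{\frac{445}{460} - \frac{464}{402}}{-588} = \left(445 \cdot \frac{1}{460} - \frac{232}{201}\right) \left(- \frac{1}{588}\right) = \left(\frac{89}{92} - \frac{232}{201}\right) \left(- \frac{1}{588}\right) = \left(- \frac{3455}{18492}\right) \left(- \frac{1}{588}\right) = \frac{3455}{10873296}$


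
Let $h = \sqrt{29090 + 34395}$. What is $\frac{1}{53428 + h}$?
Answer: $\frac{53428}{2854487699} - \frac{\sqrt{63485}}{2854487699} \approx 1.8629 \cdot 10^{-5}$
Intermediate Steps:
$h = \sqrt{63485} \approx 251.96$
$\frac{1}{53428 + h} = \frac{1}{53428 + \sqrt{63485}}$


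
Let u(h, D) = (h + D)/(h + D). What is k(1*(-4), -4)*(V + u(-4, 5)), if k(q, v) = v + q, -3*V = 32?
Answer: 232/3 ≈ 77.333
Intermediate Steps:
V = -32/3 (V = -1/3*32 = -32/3 ≈ -10.667)
u(h, D) = 1 (u(h, D) = (D + h)/(D + h) = 1)
k(q, v) = q + v
k(1*(-4), -4)*(V + u(-4, 5)) = (1*(-4) - 4)*(-32/3 + 1) = (-4 - 4)*(-29/3) = -8*(-29/3) = 232/3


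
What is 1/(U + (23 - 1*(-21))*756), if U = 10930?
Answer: 1/44194 ≈ 2.2628e-5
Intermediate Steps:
1/(U + (23 - 1*(-21))*756) = 1/(10930 + (23 - 1*(-21))*756) = 1/(10930 + (23 + 21)*756) = 1/(10930 + 44*756) = 1/(10930 + 33264) = 1/44194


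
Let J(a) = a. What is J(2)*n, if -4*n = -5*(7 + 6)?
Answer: 65/2 ≈ 32.500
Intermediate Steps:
n = 65/4 (n = -(-5)*(7 + 6)/4 = -(-5)*13/4 = -¼*(-65) = 65/4 ≈ 16.250)
J(2)*n = 2*(65/4) = 65/2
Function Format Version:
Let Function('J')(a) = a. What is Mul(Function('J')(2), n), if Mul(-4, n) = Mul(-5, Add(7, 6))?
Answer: Rational(65, 2) ≈ 32.500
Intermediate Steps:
n = Rational(65, 4) (n = Mul(Rational(-1, 4), Mul(-5, Add(7, 6))) = Mul(Rational(-1, 4), Mul(-5, 13)) = Mul(Rational(-1, 4), -65) = Rational(65, 4) ≈ 16.250)
Mul(Function('J')(2), n) = Mul(2, Rational(65, 4)) = Rational(65, 2)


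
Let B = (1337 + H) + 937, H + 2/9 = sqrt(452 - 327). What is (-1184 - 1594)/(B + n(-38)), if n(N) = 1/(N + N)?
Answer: -591044179752/483751926605 + 1299703968*sqrt(5)/483751926605 ≈ -1.2158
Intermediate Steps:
H = -2/9 + 5*sqrt(5) (H = -2/9 + sqrt(452 - 327) = -2/9 + sqrt(125) = -2/9 + 5*sqrt(5) ≈ 10.958)
n(N) = 1/(2*N)
B = 20464/9 + 5*sqrt(5) (B = (1337 + (-2/9 + 5*sqrt(5))) + 937 = (12031/9 + 5*sqrt(5)) + 937 = 20464/9 + 5*sqrt(5) ≈ 2285.0)
(-1184 - 1594)/(B + n(-38)) = (-1184 - 1594)/((20464/9 + 5*sqrt(5)) + (1/2)/(-38)) = -2778/((20464/9 + 5*sqrt(5)) + (1/2)*(-1/38)) = -2778/((20464/9 + 5*sqrt(5)) - 1/76) = -2778/(1555255/684 + 5*sqrt(5))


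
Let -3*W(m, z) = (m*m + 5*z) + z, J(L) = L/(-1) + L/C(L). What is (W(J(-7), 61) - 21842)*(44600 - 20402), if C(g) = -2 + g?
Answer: -43089798032/81 ≈ -5.3197e+8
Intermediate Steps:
J(L) = -L + L/(-2 + L) (J(L) = L/(-1) + L/(-2 + L) = L*(-1) + L/(-2 + L) = -L + L/(-2 + L))
W(m, z) = -2*z - m²/3 (W(m, z) = -((m*m + 5*z) + z)/3 = -((m² + 5*z) + z)/3 = -(m² + 6*z)/3 = -2*z - m²/3)
(W(J(-7), 61) - 21842)*(44600 - 20402) = ((-2*61 - 49*(3 - 1*(-7))²/(-2 - 7)²/3) - 21842)*(44600 - 20402) = ((-122 - 49*(3 + 7)²/81/3) - 21842)*24198 = ((-122 - (-7*(-⅑)*10)²/3) - 21842)*24198 = ((-122 - (70/9)²/3) - 21842)*24198 = ((-122 - ⅓*4900/81) - 21842)*24198 = ((-122 - 4900/243) - 21842)*24198 = (-34546/243 - 21842)*24198 = -5342152/243*24198 = -43089798032/81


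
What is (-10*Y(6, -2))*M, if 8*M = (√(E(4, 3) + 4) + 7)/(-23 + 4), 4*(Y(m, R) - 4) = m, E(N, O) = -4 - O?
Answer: 385/152 + 55*I*√3/152 ≈ 2.5329 + 0.62673*I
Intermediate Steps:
Y(m, R) = 4 + m/4
M = -7/152 - I*√3/152 (M = ((√((-4 - 1*3) + 4) + 7)/(-23 + 4))/8 = ((√((-4 - 3) + 4) + 7)/(-19))/8 = ((√(-7 + 4) + 7)*(-1/19))/8 = ((√(-3) + 7)*(-1/19))/8 = ((I*√3 + 7)*(-1/19))/8 = ((7 + I*√3)*(-1/19))/8 = (-7/19 - I*√3/19)/8 = -7/152 - I*√3/152 ≈ -0.046053 - 0.011395*I)
(-10*Y(6, -2))*M = (-10*(4 + (¼)*6))*(-7/152 - I*√3/152) = (-10*(4 + 3/2))*(-7/152 - I*√3/152) = (-10*11/2)*(-7/152 - I*√3/152) = -55*(-7/152 - I*√3/152) = 385/152 + 55*I*√3/152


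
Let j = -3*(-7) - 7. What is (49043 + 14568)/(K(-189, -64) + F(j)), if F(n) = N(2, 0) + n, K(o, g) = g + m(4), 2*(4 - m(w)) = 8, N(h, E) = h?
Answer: -63611/48 ≈ -1325.2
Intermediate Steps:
m(w) = 0 (m(w) = 4 - ½*8 = 4 - 4 = 0)
j = 14 (j = 21 - 7 = 14)
K(o, g) = g (K(o, g) = g + 0 = g)
F(n) = 2 + n
(49043 + 14568)/(K(-189, -64) + F(j)) = (49043 + 14568)/(-64 + (2 + 14)) = 63611/(-64 + 16) = 63611/(-48) = 63611*(-1/48) = -63611/48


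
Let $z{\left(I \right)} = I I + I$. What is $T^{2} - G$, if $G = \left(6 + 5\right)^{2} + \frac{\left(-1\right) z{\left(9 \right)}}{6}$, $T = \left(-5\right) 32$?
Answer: $25494$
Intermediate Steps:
$z{\left(I \right)} = I + I^{2}$ ($z{\left(I \right)} = I^{2} + I = I + I^{2}$)
$T = -160$
$G = 106$ ($G = \left(6 + 5\right)^{2} + \frac{\left(-1\right) 9 \left(1 + 9\right)}{6} = 11^{2} + \frac{\left(-1\right) 9 \cdot 10}{6} = 121 + \frac{\left(-1\right) 90}{6} = 121 + \frac{1}{6} \left(-90\right) = 121 - 15 = 106$)
$T^{2} - G = \left(-160\right)^{2} - 106 = 25600 - 106 = 25494$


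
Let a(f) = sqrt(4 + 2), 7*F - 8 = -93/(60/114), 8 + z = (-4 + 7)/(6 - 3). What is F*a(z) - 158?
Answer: -158 - 241*sqrt(6)/10 ≈ -217.03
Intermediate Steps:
z = -7 (z = -8 + (-4 + 7)/(6 - 3) = -8 + 3/3 = -8 + 3*(1/3) = -8 + 1 = -7)
F = -241/10 (F = 8/7 + (-93/(60/114))/7 = 8/7 + (-93/(60*(1/114)))/7 = 8/7 + (-93/10/19)/7 = 8/7 + (-93*19/10)/7 = 8/7 + (1/7)*(-1767/10) = 8/7 - 1767/70 = -241/10 ≈ -24.100)
a(f) = sqrt(6)
F*a(z) - 158 = -241*sqrt(6)/10 - 158 = -158 - 241*sqrt(6)/10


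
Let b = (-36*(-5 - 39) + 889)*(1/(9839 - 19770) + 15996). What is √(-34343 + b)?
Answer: 3*√433113539153978/9931 ≈ 6286.8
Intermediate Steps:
b = 392851568075/9931 (b = (-36*(-44) + 889)*(1/(-9931) + 15996) = (1584 + 889)*(-1/9931 + 15996) = 2473*(158856275/9931) = 392851568075/9931 ≈ 3.9558e+7)
√(-34343 + b) = √(-34343 + 392851568075/9931) = √(392510507742/9931) = 3*√433113539153978/9931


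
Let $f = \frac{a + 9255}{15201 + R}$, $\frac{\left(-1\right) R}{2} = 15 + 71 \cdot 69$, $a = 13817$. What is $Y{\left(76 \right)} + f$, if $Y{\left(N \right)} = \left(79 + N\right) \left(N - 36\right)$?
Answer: $\frac{33335672}{5373} \approx 6204.3$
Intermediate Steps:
$R = -9828$ ($R = - 2 \left(15 + 71 \cdot 69\right) = - 2 \left(15 + 4899\right) = \left(-2\right) 4914 = -9828$)
$f = \frac{23072}{5373}$ ($f = \frac{13817 + 9255}{15201 - 9828} = \frac{23072}{5373} \approx 4.2941$)
$Y{\left(N \right)} = \left(-36 + N\right) \left(79 + N\right)$ ($Y{\left(N \right)} = \left(79 + N\right) \left(-36 + N\right) = \left(-36 + N\right) \left(79 + N\right)$)
$Y{\left(76 \right)} + f = \left(-2844 + 76^{2} + 43 \cdot 76\right) + \frac{23072}{5373} = \left(-2844 + 5776 + 3268\right) + \frac{23072}{5373} = 6200 + \frac{23072}{5373} = \frac{33335672}{5373}$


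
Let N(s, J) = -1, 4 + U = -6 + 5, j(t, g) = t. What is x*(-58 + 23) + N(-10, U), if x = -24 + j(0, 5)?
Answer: 839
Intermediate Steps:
U = -5 (U = -4 + (-6 + 5) = -4 - 1 = -5)
x = -24 (x = -24 + 0 = -24)
x*(-58 + 23) + N(-10, U) = -24*(-58 + 23) - 1 = -24*(-35) - 1 = 840 - 1 = 839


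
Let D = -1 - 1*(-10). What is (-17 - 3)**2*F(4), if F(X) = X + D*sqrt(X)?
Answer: 8800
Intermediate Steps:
D = 9 (D = -1 + 10 = 9)
F(X) = X + 9*sqrt(X)
(-17 - 3)**2*F(4) = (-17 - 3)**2*(4 + 9*sqrt(4)) = (-20)**2*(4 + 9*2) = 400*(4 + 18) = 400*22 = 8800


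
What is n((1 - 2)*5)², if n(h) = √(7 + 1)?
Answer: 8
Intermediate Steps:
n(h) = 2*√2 (n(h) = √8 = 2*√2)
n((1 - 2)*5)² = (2*√2)² = 8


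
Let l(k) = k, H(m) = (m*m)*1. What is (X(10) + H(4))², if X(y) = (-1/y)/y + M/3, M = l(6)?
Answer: 3236401/10000 ≈ 323.64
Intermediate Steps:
H(m) = m² (H(m) = m²*1 = m²)
M = 6
X(y) = 2 - 1/y² (X(y) = (-1/y)/y + 6/3 = -1/y² + 6*(⅓) = -1/y² + 2 = 2 - 1/y²)
(X(10) + H(4))² = ((2 - 1/10²) + 4²)² = ((2 - 1*1/100) + 16)² = ((2 - 1/100) + 16)² = (199/100 + 16)² = (1799/100)² = 3236401/10000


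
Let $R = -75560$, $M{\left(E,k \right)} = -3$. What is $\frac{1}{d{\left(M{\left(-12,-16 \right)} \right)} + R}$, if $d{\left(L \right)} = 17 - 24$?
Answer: $- \frac{1}{75567} \approx -1.3233 \cdot 10^{-5}$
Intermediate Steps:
$d{\left(L \right)} = -7$ ($d{\left(L \right)} = 17 - 24 = -7$)
$\frac{1}{d{\left(M{\left(-12,-16 \right)} \right)} + R} = \frac{1}{-7 - 75560} = \frac{1}{-75567} = - \frac{1}{75567}$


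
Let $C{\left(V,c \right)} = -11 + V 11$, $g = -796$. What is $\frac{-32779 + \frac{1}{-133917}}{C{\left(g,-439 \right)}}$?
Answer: $\frac{4389665344}{1174050339} \approx 3.7389$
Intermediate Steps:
$C{\left(V,c \right)} = -11 + 11 V$
$\frac{-32779 + \frac{1}{-133917}}{C{\left(g,-439 \right)}} = \frac{-32779 + \frac{1}{-133917}}{-11 + 11 \left(-796\right)} = \frac{-32779 - \frac{1}{133917}}{-11 - 8756} = - \frac{4389665344}{133917 \left(-8767\right)} = \left(- \frac{4389665344}{133917}\right) \left(- \frac{1}{8767}\right) = \frac{4389665344}{1174050339}$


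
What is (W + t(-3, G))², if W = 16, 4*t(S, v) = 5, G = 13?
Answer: 4761/16 ≈ 297.56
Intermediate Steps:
t(S, v) = 5/4 (t(S, v) = (¼)*5 = 5/4)
(W + t(-3, G))² = (16 + 5/4)² = (69/4)² = 4761/16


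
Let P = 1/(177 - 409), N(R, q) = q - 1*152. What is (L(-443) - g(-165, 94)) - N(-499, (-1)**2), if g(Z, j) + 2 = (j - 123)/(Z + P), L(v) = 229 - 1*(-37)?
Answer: 16033011/38281 ≈ 418.82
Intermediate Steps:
N(R, q) = -152 + q (N(R, q) = q - 152 = -152 + q)
P = -1/232 (P = 1/(-232) = -1/232 ≈ -0.0043103)
L(v) = 266 (L(v) = 229 + 37 = 266)
g(Z, j) = -2 + (-123 + j)/(-1/232 + Z) (g(Z, j) = -2 + (j - 123)/(Z - 1/232) = -2 + (-123 + j)/(-1/232 + Z))
(L(-443) - g(-165, 94)) - N(-499, (-1)**2) = (266 - 2*(-14267 - 232*(-165) + 116*94)/(-1 + 232*(-165))) - (-152 + (-1)**2) = (266 - 2*(-14267 + 38280 + 10904)/(-1 - 38280)) - (-152 + 1) = (266 - 2*34917/(-38281)) - 1*(-151) = (266 - 2*(-1)*34917/38281) + 151 = (266 - 1*(-69834/38281)) + 151 = (266 + 69834/38281) + 151 = 10252580/38281 + 151 = 16033011/38281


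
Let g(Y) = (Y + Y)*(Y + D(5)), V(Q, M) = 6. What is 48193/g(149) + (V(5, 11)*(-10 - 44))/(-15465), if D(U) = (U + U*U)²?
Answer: 282195931/1611463310 ≈ 0.17512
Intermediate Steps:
D(U) = (U + U²)²
g(Y) = 2*Y*(900 + Y) (g(Y) = (Y + Y)*(Y + 5²*(1 + 5)²) = (2*Y)*(Y + 25*6²) = (2*Y)*(Y + 25*36) = (2*Y)*(Y + 900) = (2*Y)*(900 + Y) = 2*Y*(900 + Y))
48193/g(149) + (V(5, 11)*(-10 - 44))/(-15465) = 48193/((2*149*(900 + 149))) + (6*(-10 - 44))/(-15465) = 48193/((2*149*1049)) + (6*(-54))*(-1/15465) = 48193/312602 - 324*(-1/15465) = 48193*(1/312602) + 108/5155 = 48193/312602 + 108/5155 = 282195931/1611463310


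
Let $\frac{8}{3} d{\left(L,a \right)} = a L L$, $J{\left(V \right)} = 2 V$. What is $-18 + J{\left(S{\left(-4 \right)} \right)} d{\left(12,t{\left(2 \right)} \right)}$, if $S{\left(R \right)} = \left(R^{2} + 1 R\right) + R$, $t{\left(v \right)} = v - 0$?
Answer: $1710$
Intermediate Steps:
$t{\left(v \right)} = v$ ($t{\left(v \right)} = v + 0 = v$)
$S{\left(R \right)} = R^{2} + 2 R$ ($S{\left(R \right)} = \left(R^{2} + R\right) + R = \left(R + R^{2}\right) + R = R^{2} + 2 R$)
$d{\left(L,a \right)} = \frac{3 a L^{2}}{8}$ ($d{\left(L,a \right)} = \frac{3 a L L}{8} = \frac{3 L a L}{8} = \frac{3 a L^{2}}{8}$)
$-18 + J{\left(S{\left(-4 \right)} \right)} d{\left(12,t{\left(2 \right)} \right)} = -18 + 2 \left(- 4 \left(2 - 4\right)\right) \frac{3}{8} \cdot 2 \cdot 12^{2} = -18 + 2 \left(\left(-4\right) \left(-2\right)\right) \frac{3}{8} \cdot 2 \cdot 144 = -18 + 2 \cdot 8 \cdot 108 = -18 + 16 \cdot 108 = -18 + 1728 = 1710$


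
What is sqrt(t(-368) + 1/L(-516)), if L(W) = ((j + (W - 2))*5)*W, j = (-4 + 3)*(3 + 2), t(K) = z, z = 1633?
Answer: sqrt(743308301671035)/674670 ≈ 40.410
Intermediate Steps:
t(K) = 1633
j = -5 (j = -1*5 = -5)
L(W) = W*(-35 + 5*W) (L(W) = ((-5 + (W - 2))*5)*W = ((-5 + (-2 + W))*5)*W = ((-7 + W)*5)*W = (-35 + 5*W)*W = W*(-35 + 5*W))
sqrt(t(-368) + 1/L(-516)) = sqrt(1633 + 1/(5*(-516)*(-7 - 516))) = sqrt(1633 + 1/(5*(-516)*(-523))) = sqrt(1633 + 1/1349340) = sqrt(2203472221/1349340) = sqrt(743308301671035)/674670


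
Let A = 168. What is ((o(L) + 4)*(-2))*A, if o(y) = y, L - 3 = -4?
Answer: -1008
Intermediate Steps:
L = -1 (L = 3 - 4 = -1)
((o(L) + 4)*(-2))*A = ((-1 + 4)*(-2))*168 = (3*(-2))*168 = -6*168 = -1008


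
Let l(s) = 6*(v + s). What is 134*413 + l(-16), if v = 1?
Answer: 55252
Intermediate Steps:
l(s) = 6 + 6*s (l(s) = 6*(1 + s) = 6 + 6*s)
134*413 + l(-16) = 134*413 + (6 + 6*(-16)) = 55342 + (6 - 96) = 55342 - 90 = 55252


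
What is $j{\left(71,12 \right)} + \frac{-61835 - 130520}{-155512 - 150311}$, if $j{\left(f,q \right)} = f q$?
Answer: $\frac{260753551}{305823} \approx 852.63$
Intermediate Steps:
$j{\left(71,12 \right)} + \frac{-61835 - 130520}{-155512 - 150311} = 71 \cdot 12 + \frac{-61835 - 130520}{-155512 - 150311} = 852 + \frac{-61835 - 130520}{-305823} = 852 - - \frac{192355}{305823} = 852 + \frac{192355}{305823} = \frac{260753551}{305823}$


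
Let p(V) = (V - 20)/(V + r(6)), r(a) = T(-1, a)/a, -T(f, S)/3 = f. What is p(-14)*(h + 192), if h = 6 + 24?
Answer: 5032/9 ≈ 559.11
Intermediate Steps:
T(f, S) = -3*f
h = 30
r(a) = 3/a (r(a) = (-3*(-1))/a = 3/a)
p(V) = (-20 + V)/(½ + V) (p(V) = (V - 20)/(V + 3/6) = (-20 + V)/(V + 3*(⅙)) = (-20 + V)/(V + ½) = (-20 + V)/(½ + V))
p(-14)*(h + 192) = (2*(-20 - 14)/(1 + 2*(-14)))*(30 + 192) = (2*(-34)/(1 - 28))*222 = (2*(-34)/(-27))*222 = (2*(-1/27)*(-34))*222 = (68/27)*222 = 5032/9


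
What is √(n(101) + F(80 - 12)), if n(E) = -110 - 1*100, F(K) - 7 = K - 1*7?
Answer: I*√142 ≈ 11.916*I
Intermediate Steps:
F(K) = K (F(K) = 7 + (K - 1*7) = 7 + (K - 7) = 7 + (-7 + K) = K)
n(E) = -210 (n(E) = -110 - 100 = -210)
√(n(101) + F(80 - 12)) = √(-210 + (80 - 12)) = √(-210 + 68) = √(-142) = I*√142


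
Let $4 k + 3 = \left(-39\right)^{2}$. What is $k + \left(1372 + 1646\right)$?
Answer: $\frac{6795}{2} \approx 3397.5$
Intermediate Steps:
$k = \frac{759}{2}$ ($k = - \frac{3}{4} + \frac{\left(-39\right)^{2}}{4} = - \frac{3}{4} + \frac{1}{4} \cdot 1521 = - \frac{3}{4} + \frac{1521}{4} = \frac{759}{2} \approx 379.5$)
$k + \left(1372 + 1646\right) = \frac{759}{2} + \left(1372 + 1646\right) = \frac{759}{2} + 3018 = \frac{6795}{2}$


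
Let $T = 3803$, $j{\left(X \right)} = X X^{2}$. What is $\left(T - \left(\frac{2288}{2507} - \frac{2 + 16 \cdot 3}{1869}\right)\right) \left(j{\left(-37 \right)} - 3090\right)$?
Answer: $- \frac{957438060102661}{4685583} \approx -2.0434 \cdot 10^{8}$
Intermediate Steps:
$j{\left(X \right)} = X^{3}$
$\left(T - \left(\frac{2288}{2507} - \frac{2 + 16 \cdot 3}{1869}\right)\right) \left(j{\left(-37 \right)} - 3090\right) = \left(3803 - \left(\frac{2288}{2507} - \frac{2 + 16 \cdot 3}{1869}\right)\right) \left(\left(-37\right)^{3} - 3090\right) = \left(3803 - \left(\frac{2288}{2507} - \left(2 + 48\right) \frac{1}{1869}\right)\right) \left(-50653 - 3090\right) = \left(3803 + \left(50 \cdot \frac{1}{1869} - \frac{2288}{2507}\right)\right) \left(-53743\right) = \left(3803 + \left(\frac{50}{1869} - \frac{2288}{2507}\right)\right) \left(-53743\right) = \left(3803 - \frac{4150922}{4685583}\right) \left(-53743\right) = \frac{17815121227}{4685583} \left(-53743\right) = - \frac{957438060102661}{4685583}$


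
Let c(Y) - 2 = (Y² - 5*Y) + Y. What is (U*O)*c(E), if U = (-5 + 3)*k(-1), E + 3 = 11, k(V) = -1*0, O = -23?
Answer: 0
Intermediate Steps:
k(V) = 0
E = 8 (E = -3 + 11 = 8)
U = 0 (U = (-5 + 3)*0 = -2*0 = 0)
c(Y) = 2 + Y² - 4*Y (c(Y) = 2 + ((Y² - 5*Y) + Y) = 2 + (Y² - 4*Y) = 2 + Y² - 4*Y)
(U*O)*c(E) = (0*(-23))*(2 + 8² - 4*8) = 0*(2 + 64 - 32) = 0*34 = 0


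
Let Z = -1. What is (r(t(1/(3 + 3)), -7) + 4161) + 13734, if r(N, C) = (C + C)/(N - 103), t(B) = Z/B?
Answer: 1950569/109 ≈ 17895.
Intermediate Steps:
t(B) = -1/B
r(N, C) = 2*C/(-103 + N) (r(N, C) = (2*C)/(-103 + N) = 2*C/(-103 + N))
(r(t(1/(3 + 3)), -7) + 4161) + 13734 = (2*(-7)/(-103 - 1/(1/(3 + 3))) + 4161) + 13734 = (2*(-7)/(-103 - 1/(1/6)) + 4161) + 13734 = (2*(-7)/(-103 - 1/1/6) + 4161) + 13734 = (2*(-7)/(-103 - 1*6) + 4161) + 13734 = (2*(-7)/(-103 - 6) + 4161) + 13734 = (2*(-7)/(-109) + 4161) + 13734 = (2*(-7)*(-1/109) + 4161) + 13734 = (14/109 + 4161) + 13734 = 453563/109 + 13734 = 1950569/109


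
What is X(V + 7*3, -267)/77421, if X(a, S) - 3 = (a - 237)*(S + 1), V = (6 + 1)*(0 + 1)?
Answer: 55597/77421 ≈ 0.71811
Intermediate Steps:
V = 7 (V = 7*1 = 7)
X(a, S) = 3 + (1 + S)*(-237 + a) (X(a, S) = 3 + (a - 237)*(S + 1) = 3 + (-237 + a)*(1 + S) = 3 + (1 + S)*(-237 + a))
X(V + 7*3, -267)/77421 = (-234 + (7 + 7*3) - 237*(-267) - 267*(7 + 7*3))/77421 = (-234 + (7 + 21) + 63279 - 267*(7 + 21))*(1/77421) = (-234 + 28 + 63279 - 267*28)*(1/77421) = (-234 + 28 + 63279 - 7476)*(1/77421) = 55597*(1/77421) = 55597/77421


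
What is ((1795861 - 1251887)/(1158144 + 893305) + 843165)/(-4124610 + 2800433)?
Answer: -1729710540059/2716481582473 ≈ -0.63675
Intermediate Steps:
((1795861 - 1251887)/(1158144 + 893305) + 843165)/(-4124610 + 2800433) = (543974/2051449 + 843165)/(-1324177) = (543974*(1/2051449) + 843165)*(-1/1324177) = (543974/2051449 + 843165)*(-1/1324177) = (1729710540059/2051449)*(-1/1324177) = -1729710540059/2716481582473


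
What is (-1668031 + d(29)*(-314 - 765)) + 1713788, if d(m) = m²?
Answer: -861682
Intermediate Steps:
(-1668031 + d(29)*(-314 - 765)) + 1713788 = (-1668031 + 29²*(-314 - 765)) + 1713788 = (-1668031 + 841*(-1079)) + 1713788 = (-1668031 - 907439) + 1713788 = -2575470 + 1713788 = -861682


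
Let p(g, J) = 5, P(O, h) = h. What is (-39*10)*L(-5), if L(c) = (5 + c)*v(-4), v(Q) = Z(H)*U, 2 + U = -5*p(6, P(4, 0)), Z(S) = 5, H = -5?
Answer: 0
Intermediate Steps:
U = -27 (U = -2 - 5*5 = -2 - 25 = -27)
v(Q) = -135 (v(Q) = 5*(-27) = -135)
L(c) = -675 - 135*c (L(c) = (5 + c)*(-135) = -675 - 135*c)
(-39*10)*L(-5) = (-39*10)*(-675 - 135*(-5)) = -390*(-675 + 675) = -390*0 = 0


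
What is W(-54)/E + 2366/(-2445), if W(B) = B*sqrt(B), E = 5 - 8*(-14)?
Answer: -2366/2445 - 18*I*sqrt(6)/13 ≈ -0.96769 - 3.3916*I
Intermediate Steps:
E = 117 (E = 5 + 112 = 117)
W(B) = B**(3/2)
W(-54)/E + 2366/(-2445) = (-54)**(3/2)/117 + 2366/(-2445) = -162*I*sqrt(6)*(1/117) + 2366*(-1/2445) = -18*I*sqrt(6)/13 - 2366/2445 = -2366/2445 - 18*I*sqrt(6)/13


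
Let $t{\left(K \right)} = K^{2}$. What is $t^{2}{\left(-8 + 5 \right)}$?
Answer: $81$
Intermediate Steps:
$t^{2}{\left(-8 + 5 \right)} = \left(\left(-8 + 5\right)^{2}\right)^{2} = \left(\left(-3\right)^{2}\right)^{2} = 9^{2} = 81$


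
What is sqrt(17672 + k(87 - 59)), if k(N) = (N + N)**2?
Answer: 102*sqrt(2) ≈ 144.25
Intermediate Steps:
k(N) = 4*N**2 (k(N) = (2*N)**2 = 4*N**2)
sqrt(17672 + k(87 - 59)) = sqrt(17672 + 4*(87 - 59)**2) = sqrt(17672 + 4*28**2) = sqrt(17672 + 4*784) = sqrt(17672 + 3136) = sqrt(20808) = 102*sqrt(2)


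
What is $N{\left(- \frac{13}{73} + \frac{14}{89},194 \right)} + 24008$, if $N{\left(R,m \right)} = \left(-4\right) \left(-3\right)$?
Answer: $24020$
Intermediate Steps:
$N{\left(R,m \right)} = 12$
$N{\left(- \frac{13}{73} + \frac{14}{89},194 \right)} + 24008 = 12 + 24008 = 24020$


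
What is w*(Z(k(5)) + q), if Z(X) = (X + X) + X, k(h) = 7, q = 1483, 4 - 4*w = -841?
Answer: 317720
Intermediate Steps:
w = 845/4 (w = 1 - ¼*(-841) = 1 + 841/4 = 845/4 ≈ 211.25)
Z(X) = 3*X (Z(X) = 2*X + X = 3*X)
w*(Z(k(5)) + q) = 845*(3*7 + 1483)/4 = 845*(21 + 1483)/4 = (845/4)*1504 = 317720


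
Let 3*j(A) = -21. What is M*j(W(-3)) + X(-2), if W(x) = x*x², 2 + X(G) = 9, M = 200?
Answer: -1393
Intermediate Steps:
X(G) = 7 (X(G) = -2 + 9 = 7)
W(x) = x³
j(A) = -7 (j(A) = (⅓)*(-21) = -7)
M*j(W(-3)) + X(-2) = 200*(-7) + 7 = -1400 + 7 = -1393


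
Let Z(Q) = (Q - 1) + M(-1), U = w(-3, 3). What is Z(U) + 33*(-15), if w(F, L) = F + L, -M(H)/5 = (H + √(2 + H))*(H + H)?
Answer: -496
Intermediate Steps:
M(H) = -10*H*(H + √(2 + H)) (M(H) = -5*(H + √(2 + H))*(H + H) = -5*(H + √(2 + H))*2*H = -10*H*(H + √(2 + H)))
U = 0 (U = -3 + 3 = 0)
Z(Q) = -1 + Q (Z(Q) = (Q - 1) - 10*(-1)*(-1 + √(2 - 1)) = (-1 + Q) - 10*(-1)*(-1 + √1) = (-1 + Q) - 10*(-1)*(-1 + 1) = (-1 + Q) - 10*(-1)*0 = (-1 + Q) + 0 = -1 + Q)
Z(U) + 33*(-15) = (-1 + 0) + 33*(-15) = -1 - 495 = -496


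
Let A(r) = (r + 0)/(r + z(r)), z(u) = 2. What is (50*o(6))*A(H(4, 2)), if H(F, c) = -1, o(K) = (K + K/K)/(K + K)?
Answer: -175/6 ≈ -29.167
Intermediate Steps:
o(K) = (1 + K)/(2*K) (o(K) = (K + 1)/((2*K)) = (1 + K)*(1/(2*K)) = (1 + K)/(2*K))
A(r) = r/(2 + r) (A(r) = (r + 0)/(r + 2) = r/(2 + r))
(50*o(6))*A(H(4, 2)) = (50*((1/2)*(1 + 6)/6))*(-1/(2 - 1)) = (50*((1/2)*(1/6)*7))*(-1/1) = (50*(7/12))*(-1*1) = (175/6)*(-1) = -175/6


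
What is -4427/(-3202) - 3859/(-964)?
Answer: 8312073/1543364 ≈ 5.3857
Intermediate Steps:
-4427/(-3202) - 3859/(-964) = -4427*(-1/3202) - 3859*(-1/964) = 4427/3202 + 3859/964 = 8312073/1543364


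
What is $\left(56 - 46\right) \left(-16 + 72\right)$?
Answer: $560$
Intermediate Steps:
$\left(56 - 46\right) \left(-16 + 72\right) = 10 \cdot 56 = 560$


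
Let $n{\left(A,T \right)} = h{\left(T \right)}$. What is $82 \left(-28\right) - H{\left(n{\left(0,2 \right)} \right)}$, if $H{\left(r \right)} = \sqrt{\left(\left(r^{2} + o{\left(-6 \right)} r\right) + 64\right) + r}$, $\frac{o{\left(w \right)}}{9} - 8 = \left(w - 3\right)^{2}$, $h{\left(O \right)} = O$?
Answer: $-2296 - 2 \sqrt{418} \approx -2336.9$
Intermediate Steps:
$n{\left(A,T \right)} = T$
$o{\left(w \right)} = 72 + 9 \left(-3 + w\right)^{2}$ ($o{\left(w \right)} = 72 + 9 \left(w - 3\right)^{2} = 72 + 9 \left(-3 + w\right)^{2}$)
$H{\left(r \right)} = \sqrt{64 + r^{2} + 802 r}$ ($H{\left(r \right)} = \sqrt{\left(\left(r^{2} + \left(72 + 9 \left(-3 - 6\right)^{2}\right) r\right) + 64\right) + r} = \sqrt{\left(\left(r^{2} + \left(72 + 9 \left(-9\right)^{2}\right) r\right) + 64\right) + r} = \sqrt{\left(\left(r^{2} + \left(72 + 9 \cdot 81\right) r\right) + 64\right) + r} = \sqrt{\left(\left(r^{2} + \left(72 + 729\right) r\right) + 64\right) + r} = \sqrt{\left(\left(r^{2} + 801 r\right) + 64\right) + r} = \sqrt{\left(64 + r^{2} + 801 r\right) + r} = \sqrt{64 + r^{2} + 802 r}$)
$82 \left(-28\right) - H{\left(n{\left(0,2 \right)} \right)} = 82 \left(-28\right) - \sqrt{64 + 2^{2} + 802 \cdot 2} = -2296 - \sqrt{64 + 4 + 1604} = -2296 - \sqrt{1672} = -2296 - 2 \sqrt{418}$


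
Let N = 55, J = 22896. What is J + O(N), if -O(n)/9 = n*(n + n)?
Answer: -31554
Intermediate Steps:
O(n) = -18*n² (O(n) = -9*n*(n + n) = -9*n*2*n = -18*n²)
J + O(N) = 22896 - 18*55² = 22896 - 18*3025 = 22896 - 54450 = -31554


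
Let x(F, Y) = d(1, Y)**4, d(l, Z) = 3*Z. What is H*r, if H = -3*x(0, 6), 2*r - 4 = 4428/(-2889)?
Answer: -41570496/107 ≈ -3.8851e+5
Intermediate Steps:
x(F, Y) = 81*Y**4 (x(F, Y) = (3*Y)**4 = 81*Y**4)
r = 132/107 (r = 2 + (4428/(-2889))/2 = 2 + (4428*(-1/2889))/2 = 2 + (1/2)*(-164/107) = 2 - 82/107 = 132/107 ≈ 1.2336)
H = -314928 (H = -243*6**4 = -243*1296 = -3*104976 = -314928)
H*r = -314928*132/107 = -41570496/107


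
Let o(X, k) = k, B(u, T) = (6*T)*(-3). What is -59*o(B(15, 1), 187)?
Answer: -11033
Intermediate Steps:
B(u, T) = -18*T
-59*o(B(15, 1), 187) = -59*187 = -11033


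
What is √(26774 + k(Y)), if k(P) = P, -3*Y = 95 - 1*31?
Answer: √240774/3 ≈ 163.56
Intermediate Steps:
Y = -64/3 (Y = -(95 - 1*31)/3 = -(95 - 31)/3 = -⅓*64 = -64/3 ≈ -21.333)
√(26774 + k(Y)) = √(26774 - 64/3) = √(80258/3) = √240774/3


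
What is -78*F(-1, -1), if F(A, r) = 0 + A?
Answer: 78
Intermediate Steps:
F(A, r) = A
-78*F(-1, -1) = -78*(-1) = 78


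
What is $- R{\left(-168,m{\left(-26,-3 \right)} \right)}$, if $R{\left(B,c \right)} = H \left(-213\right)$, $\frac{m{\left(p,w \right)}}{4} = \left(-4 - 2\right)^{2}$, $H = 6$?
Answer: $1278$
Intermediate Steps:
$m{\left(p,w \right)} = 144$ ($m{\left(p,w \right)} = 4 \left(-4 - 2\right)^{2} = 4 \left(-6\right)^{2} = 4 \cdot 36 = 144$)
$R{\left(B,c \right)} = -1278$ ($R{\left(B,c \right)} = 6 \left(-213\right) = -1278$)
$- R{\left(-168,m{\left(-26,-3 \right)} \right)} = \left(-1\right) \left(-1278\right) = 1278$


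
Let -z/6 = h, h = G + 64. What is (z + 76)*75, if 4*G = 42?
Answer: -27825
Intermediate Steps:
G = 21/2 (G = (1/4)*42 = 21/2 ≈ 10.500)
h = 149/2 (h = 21/2 + 64 = 149/2 ≈ 74.500)
z = -447 (z = -6*149/2 = -447)
(z + 76)*75 = (-447 + 76)*75 = -371*75 = -27825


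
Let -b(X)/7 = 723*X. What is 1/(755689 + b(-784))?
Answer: 1/4723513 ≈ 2.1171e-7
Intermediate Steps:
b(X) = -5061*X
1/(755689 + b(-784)) = 1/(755689 - 5061*(-784)) = 1/(755689 + 3967824) = 1/4723513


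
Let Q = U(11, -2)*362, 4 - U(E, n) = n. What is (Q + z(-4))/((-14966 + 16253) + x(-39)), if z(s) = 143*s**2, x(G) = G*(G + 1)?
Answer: 4460/2769 ≈ 1.6107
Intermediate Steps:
U(E, n) = 4 - n
x(G) = G*(1 + G)
Q = 2172 (Q = (4 - 1*(-2))*362 = (4 + 2)*362 = 6*362 = 2172)
(Q + z(-4))/((-14966 + 16253) + x(-39)) = (2172 + 143*(-4)**2)/((-14966 + 16253) - 39*(1 - 39)) = (2172 + 143*16)/(1287 - 39*(-38)) = (2172 + 2288)/(1287 + 1482) = 4460/2769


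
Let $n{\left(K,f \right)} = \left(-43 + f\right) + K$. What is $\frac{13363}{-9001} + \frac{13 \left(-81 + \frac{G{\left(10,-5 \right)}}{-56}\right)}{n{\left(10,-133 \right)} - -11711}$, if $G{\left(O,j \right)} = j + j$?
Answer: $- \frac{4584523799}{2909663260} \approx -1.5756$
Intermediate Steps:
$n{\left(K,f \right)} = -43 + K + f$
$G{\left(O,j \right)} = 2 j$
$\frac{13363}{-9001} + \frac{13 \left(-81 + \frac{G{\left(10,-5 \right)}}{-56}\right)}{n{\left(10,-133 \right)} - -11711} = \frac{13363}{-9001} + \frac{13 \left(-81 + \frac{2 \left(-5\right)}{-56}\right)}{\left(-43 + 10 - 133\right) - -11711} = 13363 \left(- \frac{1}{9001}\right) + \frac{13 \left(-81 - - \frac{5}{28}\right)}{-166 + 11711} = - \frac{13363}{9001} + \frac{13 \left(-81 + \frac{5}{28}\right)}{11545} = - \frac{13363}{9001} + 13 \left(- \frac{2263}{28}\right) \frac{1}{11545} = - \frac{13363}{9001} - \frac{29419}{323260} = - \frac{4584523799}{2909663260}$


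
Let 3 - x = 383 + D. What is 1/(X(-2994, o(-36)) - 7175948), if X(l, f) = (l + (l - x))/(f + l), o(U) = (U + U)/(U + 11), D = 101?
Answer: -74778/536602901869 ≈ -1.3935e-7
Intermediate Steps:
x = -481 (x = 3 - (383 + 101) = 3 - 1*484 = 3 - 484 = -481)
o(U) = 2*U/(11 + U) (o(U) = (2*U)/(11 + U) = 2*U/(11 + U))
X(l, f) = (481 + 2*l)/(f + l) (X(l, f) = (l + (l - 1*(-481)))/(f + l) = (l + (l + 481))/(f + l) = (l + (481 + l))/(f + l) = (481 + 2*l)/(f + l))
1/(X(-2994, o(-36)) - 7175948) = 1/((481 + 2*(-2994))/(2*(-36)/(11 - 36) - 2994) - 7175948) = 1/((481 - 5988)/(2*(-36)/(-25) - 2994) - 7175948) = 1/(-5507/(2*(-36)*(-1/25) - 2994) - 7175948) = 1/(-5507/(72/25 - 2994) - 7175948) = 1/(-5507/(-74778/25) - 7175948) = 1/(-25/74778*(-5507) - 7175948) = 1/(137675/74778 - 7175948) = 1/(-536602901869/74778) = -74778/536602901869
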